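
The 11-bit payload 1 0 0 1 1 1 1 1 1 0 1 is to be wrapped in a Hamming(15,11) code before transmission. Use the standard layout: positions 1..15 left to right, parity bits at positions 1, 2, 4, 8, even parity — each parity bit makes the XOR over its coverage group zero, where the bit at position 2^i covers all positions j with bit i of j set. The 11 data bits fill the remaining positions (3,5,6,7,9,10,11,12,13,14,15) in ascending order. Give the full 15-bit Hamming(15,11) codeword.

Place data bits at non-power-of-two positions: b3=1, b5=0, b6=0, b7=1, b9=1, b10=1, b11=1, b12=1, b13=1, b14=0, b15=1.
p1 = XOR of data positions {3,5,7,9,11,13,15} = 1⊕0⊕1⊕1⊕1⊕1⊕1 = 0
p2 = XOR of data positions {3,6,7,10,11,14,15} = 1⊕0⊕1⊕1⊕1⊕0⊕1 = 1
p4 = XOR of data positions {5,6,7,12,13,14,15} = 0⊕0⊕1⊕1⊕1⊕0⊕1 = 0
p8 = XOR of data positions {9,10,11,12,13,14,15} = 1⊕1⊕1⊕1⊕1⊕0⊕1 = 0
Codeword b1..b15 = 011000101111101

011000101111101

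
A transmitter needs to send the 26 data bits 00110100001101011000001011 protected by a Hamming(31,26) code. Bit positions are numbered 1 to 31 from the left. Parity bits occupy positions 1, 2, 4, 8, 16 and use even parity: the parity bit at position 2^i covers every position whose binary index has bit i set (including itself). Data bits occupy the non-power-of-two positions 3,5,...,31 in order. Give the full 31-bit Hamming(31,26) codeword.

0000011101000011101011000001011

Place data bits at non-power-of-two positions: b3=0, b5=0, b6=1, b7=1, b9=0, b10=1, b11=0, b12=0, b13=0, b14=0, b15=1, b17=1, b18=0, b19=1, b20=0, b21=1, b22=1, b23=0, b24=0, b25=0, b26=0, b27=0, b28=1, b29=0, b30=1, b31=1.
p1 = XOR of data positions {3,5,7,9,11,13,15,17,19,21,23,25,27,29,31} = 0⊕0⊕1⊕0⊕0⊕0⊕1⊕1⊕1⊕1⊕0⊕0⊕0⊕0⊕1 = 0
p2 = XOR of data positions {3,6,7,10,11,14,15,18,19,22,23,26,27,30,31} = 0⊕1⊕1⊕1⊕0⊕0⊕1⊕0⊕1⊕1⊕0⊕0⊕0⊕1⊕1 = 0
p4 = XOR of data positions {5,6,7,12,13,14,15,20,21,22,23,28,29,30,31} = 0⊕1⊕1⊕0⊕0⊕0⊕1⊕0⊕1⊕1⊕0⊕1⊕0⊕1⊕1 = 0
p8 = XOR of data positions {9,10,11,12,13,14,15,24,25,26,27,28,29,30,31} = 0⊕1⊕0⊕0⊕0⊕0⊕1⊕0⊕0⊕0⊕0⊕1⊕0⊕1⊕1 = 1
p16 = XOR of data positions {17,18,19,20,21,22,23,24,25,26,27,28,29,30,31} = 1⊕0⊕1⊕0⊕1⊕1⊕0⊕0⊕0⊕0⊕0⊕1⊕0⊕1⊕1 = 1
Codeword b1..b31 = 0000011101000011101011000001011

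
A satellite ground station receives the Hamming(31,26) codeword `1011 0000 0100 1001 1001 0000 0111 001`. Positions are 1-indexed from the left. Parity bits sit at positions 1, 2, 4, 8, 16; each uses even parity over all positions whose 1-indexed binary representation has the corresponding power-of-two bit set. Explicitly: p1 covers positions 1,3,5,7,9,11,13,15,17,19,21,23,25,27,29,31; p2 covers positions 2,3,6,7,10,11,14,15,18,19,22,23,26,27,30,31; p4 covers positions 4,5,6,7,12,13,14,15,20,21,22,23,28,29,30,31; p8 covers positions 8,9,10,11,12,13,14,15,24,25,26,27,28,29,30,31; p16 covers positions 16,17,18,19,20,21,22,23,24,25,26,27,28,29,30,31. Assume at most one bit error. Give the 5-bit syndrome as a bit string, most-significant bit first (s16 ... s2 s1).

10110

s1: b1⊕b3⊕b5⊕b7⊕b9⊕b11⊕b13⊕b15⊕b17⊕b19⊕b21⊕b23⊕b25⊕b27⊕b29⊕b31 = 1⊕1⊕0⊕0⊕0⊕0⊕1⊕0⊕1⊕0⊕0⊕0⊕0⊕1⊕0⊕1 = 0
s2: b2⊕b3⊕b6⊕b7⊕b10⊕b11⊕b14⊕b15⊕b18⊕b19⊕b22⊕b23⊕b26⊕b27⊕b30⊕b31 = 0⊕1⊕0⊕0⊕1⊕0⊕0⊕0⊕0⊕0⊕0⊕0⊕1⊕1⊕0⊕1 = 1
s4: b4⊕b5⊕b6⊕b7⊕b12⊕b13⊕b14⊕b15⊕b20⊕b21⊕b22⊕b23⊕b28⊕b29⊕b30⊕b31 = 1⊕0⊕0⊕0⊕0⊕1⊕0⊕0⊕1⊕0⊕0⊕0⊕1⊕0⊕0⊕1 = 1
s8: b8⊕b9⊕b10⊕b11⊕b12⊕b13⊕b14⊕b15⊕b24⊕b25⊕b26⊕b27⊕b28⊕b29⊕b30⊕b31 = 0⊕0⊕1⊕0⊕0⊕1⊕0⊕0⊕0⊕0⊕1⊕1⊕1⊕0⊕0⊕1 = 0
s16: b16⊕b17⊕b18⊕b19⊕b20⊕b21⊕b22⊕b23⊕b24⊕b25⊕b26⊕b27⊕b28⊕b29⊕b30⊕b31 = 1⊕1⊕0⊕0⊕1⊕0⊕0⊕0⊕0⊕0⊕1⊕1⊕1⊕0⊕0⊕1 = 1
Syndrome (s16...s1) = 10110 → position 22.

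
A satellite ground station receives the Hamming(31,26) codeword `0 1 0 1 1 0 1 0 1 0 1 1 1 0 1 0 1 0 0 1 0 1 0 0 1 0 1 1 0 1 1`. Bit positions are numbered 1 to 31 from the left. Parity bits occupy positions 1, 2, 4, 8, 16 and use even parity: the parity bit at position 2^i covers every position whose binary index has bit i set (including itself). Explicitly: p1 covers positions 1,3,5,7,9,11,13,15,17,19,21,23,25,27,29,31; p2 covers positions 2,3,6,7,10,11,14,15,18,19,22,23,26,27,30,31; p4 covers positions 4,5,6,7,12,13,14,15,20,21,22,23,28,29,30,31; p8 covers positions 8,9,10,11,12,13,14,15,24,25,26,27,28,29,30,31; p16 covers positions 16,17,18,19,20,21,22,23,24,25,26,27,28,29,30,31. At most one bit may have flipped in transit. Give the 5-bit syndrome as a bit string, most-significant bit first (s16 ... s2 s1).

00100

s1: b1⊕b3⊕b5⊕b7⊕b9⊕b11⊕b13⊕b15⊕b17⊕b19⊕b21⊕b23⊕b25⊕b27⊕b29⊕b31 = 0⊕0⊕1⊕1⊕1⊕1⊕1⊕1⊕1⊕0⊕0⊕0⊕1⊕1⊕0⊕1 = 0
s2: b2⊕b3⊕b6⊕b7⊕b10⊕b11⊕b14⊕b15⊕b18⊕b19⊕b22⊕b23⊕b26⊕b27⊕b30⊕b31 = 1⊕0⊕0⊕1⊕0⊕1⊕0⊕1⊕0⊕0⊕1⊕0⊕0⊕1⊕1⊕1 = 0
s4: b4⊕b5⊕b6⊕b7⊕b12⊕b13⊕b14⊕b15⊕b20⊕b21⊕b22⊕b23⊕b28⊕b29⊕b30⊕b31 = 1⊕1⊕0⊕1⊕1⊕1⊕0⊕1⊕1⊕0⊕1⊕0⊕1⊕0⊕1⊕1 = 1
s8: b8⊕b9⊕b10⊕b11⊕b12⊕b13⊕b14⊕b15⊕b24⊕b25⊕b26⊕b27⊕b28⊕b29⊕b30⊕b31 = 0⊕1⊕0⊕1⊕1⊕1⊕0⊕1⊕0⊕1⊕0⊕1⊕1⊕0⊕1⊕1 = 0
s16: b16⊕b17⊕b18⊕b19⊕b20⊕b21⊕b22⊕b23⊕b24⊕b25⊕b26⊕b27⊕b28⊕b29⊕b30⊕b31 = 0⊕1⊕0⊕0⊕1⊕0⊕1⊕0⊕0⊕1⊕0⊕1⊕1⊕0⊕1⊕1 = 0
Syndrome (s16...s1) = 00100 → position 4.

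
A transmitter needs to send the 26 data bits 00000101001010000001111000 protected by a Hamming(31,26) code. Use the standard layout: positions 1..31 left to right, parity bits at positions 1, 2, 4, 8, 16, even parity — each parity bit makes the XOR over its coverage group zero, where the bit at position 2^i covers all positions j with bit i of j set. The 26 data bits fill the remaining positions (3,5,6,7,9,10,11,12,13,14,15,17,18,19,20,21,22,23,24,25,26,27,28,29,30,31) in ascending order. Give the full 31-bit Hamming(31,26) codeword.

Place data bits at non-power-of-two positions: b3=0, b5=0, b6=0, b7=0, b9=0, b10=1, b11=0, b12=1, b13=0, b14=0, b15=1, b17=0, b18=1, b19=0, b20=0, b21=0, b22=0, b23=0, b24=0, b25=1, b26=1, b27=1, b28=1, b29=0, b30=0, b31=0.
p1 = XOR of data positions {3,5,7,9,11,13,15,17,19,21,23,25,27,29,31} = 0⊕0⊕0⊕0⊕0⊕0⊕1⊕0⊕0⊕0⊕0⊕1⊕1⊕0⊕0 = 1
p2 = XOR of data positions {3,6,7,10,11,14,15,18,19,22,23,26,27,30,31} = 0⊕0⊕0⊕1⊕0⊕0⊕1⊕1⊕0⊕0⊕0⊕1⊕1⊕0⊕0 = 1
p4 = XOR of data positions {5,6,7,12,13,14,15,20,21,22,23,28,29,30,31} = 0⊕0⊕0⊕1⊕0⊕0⊕1⊕0⊕0⊕0⊕0⊕1⊕0⊕0⊕0 = 1
p8 = XOR of data positions {9,10,11,12,13,14,15,24,25,26,27,28,29,30,31} = 0⊕1⊕0⊕1⊕0⊕0⊕1⊕0⊕1⊕1⊕1⊕1⊕0⊕0⊕0 = 1
p16 = XOR of data positions {17,18,19,20,21,22,23,24,25,26,27,28,29,30,31} = 0⊕1⊕0⊕0⊕0⊕0⊕0⊕0⊕1⊕1⊕1⊕1⊕0⊕0⊕0 = 1
Codeword b1..b31 = 1101000101010011010000001111000

1101000101010011010000001111000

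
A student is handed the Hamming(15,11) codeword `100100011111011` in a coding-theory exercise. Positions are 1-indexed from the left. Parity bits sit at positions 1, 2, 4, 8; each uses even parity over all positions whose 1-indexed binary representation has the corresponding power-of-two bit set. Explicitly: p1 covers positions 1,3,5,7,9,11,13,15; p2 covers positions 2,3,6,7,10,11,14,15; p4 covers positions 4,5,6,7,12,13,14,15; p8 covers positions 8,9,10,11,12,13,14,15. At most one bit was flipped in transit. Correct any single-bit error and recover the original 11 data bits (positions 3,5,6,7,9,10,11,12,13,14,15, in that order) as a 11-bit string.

00001111011

s1: b1⊕b3⊕b5⊕b7⊕b9⊕b11⊕b13⊕b15 = 1⊕0⊕0⊕0⊕1⊕1⊕0⊕1 = 0
s2: b2⊕b3⊕b6⊕b7⊕b10⊕b11⊕b14⊕b15 = 0⊕0⊕0⊕0⊕1⊕1⊕1⊕1 = 0
s4: b4⊕b5⊕b6⊕b7⊕b12⊕b13⊕b14⊕b15 = 1⊕0⊕0⊕0⊕1⊕0⊕1⊕1 = 0
s8: b8⊕b9⊕b10⊕b11⊕b12⊕b13⊕b14⊕b15 = 1⊕1⊕1⊕1⊕1⊕0⊕1⊕1 = 1
Syndrome (s8...s1) = 1000 → position 8.
Flip bit 8: corrected codeword = 100100001111011
Data bits at positions 3,5,6,7,9,10,11,12,13,14,15: 00001111011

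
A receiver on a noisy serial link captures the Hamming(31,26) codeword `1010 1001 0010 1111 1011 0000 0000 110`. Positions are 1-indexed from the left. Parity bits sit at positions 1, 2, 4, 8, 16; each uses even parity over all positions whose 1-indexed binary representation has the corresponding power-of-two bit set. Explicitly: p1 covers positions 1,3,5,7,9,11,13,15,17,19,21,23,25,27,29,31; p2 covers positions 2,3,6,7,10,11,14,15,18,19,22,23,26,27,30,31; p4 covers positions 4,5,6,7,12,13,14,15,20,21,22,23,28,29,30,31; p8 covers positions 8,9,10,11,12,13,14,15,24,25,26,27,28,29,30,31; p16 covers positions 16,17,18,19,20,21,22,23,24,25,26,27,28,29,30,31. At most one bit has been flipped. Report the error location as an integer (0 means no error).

s1: b1⊕b3⊕b5⊕b7⊕b9⊕b11⊕b13⊕b15⊕b17⊕b19⊕b21⊕b23⊕b25⊕b27⊕b29⊕b31 = 1⊕1⊕1⊕0⊕0⊕1⊕1⊕1⊕1⊕1⊕0⊕0⊕0⊕0⊕1⊕0 = 1
s2: b2⊕b3⊕b6⊕b7⊕b10⊕b11⊕b14⊕b15⊕b18⊕b19⊕b22⊕b23⊕b26⊕b27⊕b30⊕b31 = 0⊕1⊕0⊕0⊕0⊕1⊕1⊕1⊕0⊕1⊕0⊕0⊕0⊕0⊕1⊕0 = 0
s4: b4⊕b5⊕b6⊕b7⊕b12⊕b13⊕b14⊕b15⊕b20⊕b21⊕b22⊕b23⊕b28⊕b29⊕b30⊕b31 = 0⊕1⊕0⊕0⊕0⊕1⊕1⊕1⊕1⊕0⊕0⊕0⊕0⊕1⊕1⊕0 = 1
s8: b8⊕b9⊕b10⊕b11⊕b12⊕b13⊕b14⊕b15⊕b24⊕b25⊕b26⊕b27⊕b28⊕b29⊕b30⊕b31 = 1⊕0⊕0⊕1⊕0⊕1⊕1⊕1⊕0⊕0⊕0⊕0⊕0⊕1⊕1⊕0 = 1
s16: b16⊕b17⊕b18⊕b19⊕b20⊕b21⊕b22⊕b23⊕b24⊕b25⊕b26⊕b27⊕b28⊕b29⊕b30⊕b31 = 1⊕1⊕0⊕1⊕1⊕0⊕0⊕0⊕0⊕0⊕0⊕0⊕0⊕1⊕1⊕0 = 0
Syndrome (s16...s1) = 01101 → position 13.

13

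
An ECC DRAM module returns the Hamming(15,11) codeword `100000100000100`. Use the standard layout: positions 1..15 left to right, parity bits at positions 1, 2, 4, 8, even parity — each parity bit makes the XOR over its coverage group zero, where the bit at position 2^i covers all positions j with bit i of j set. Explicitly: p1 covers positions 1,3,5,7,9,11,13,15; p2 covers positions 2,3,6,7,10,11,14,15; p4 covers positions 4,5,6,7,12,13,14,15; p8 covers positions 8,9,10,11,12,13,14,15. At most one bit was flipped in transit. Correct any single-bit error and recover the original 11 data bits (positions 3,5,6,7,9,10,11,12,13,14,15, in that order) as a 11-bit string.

s1: b1⊕b3⊕b5⊕b7⊕b9⊕b11⊕b13⊕b15 = 1⊕0⊕0⊕1⊕0⊕0⊕1⊕0 = 1
s2: b2⊕b3⊕b6⊕b7⊕b10⊕b11⊕b14⊕b15 = 0⊕0⊕0⊕1⊕0⊕0⊕0⊕0 = 1
s4: b4⊕b5⊕b6⊕b7⊕b12⊕b13⊕b14⊕b15 = 0⊕0⊕0⊕1⊕0⊕1⊕0⊕0 = 0
s8: b8⊕b9⊕b10⊕b11⊕b12⊕b13⊕b14⊕b15 = 0⊕0⊕0⊕0⊕0⊕1⊕0⊕0 = 1
Syndrome (s8...s1) = 1011 → position 11.
Flip bit 11: corrected codeword = 100000100010100
Data bits at positions 3,5,6,7,9,10,11,12,13,14,15: 00010010100

00010010100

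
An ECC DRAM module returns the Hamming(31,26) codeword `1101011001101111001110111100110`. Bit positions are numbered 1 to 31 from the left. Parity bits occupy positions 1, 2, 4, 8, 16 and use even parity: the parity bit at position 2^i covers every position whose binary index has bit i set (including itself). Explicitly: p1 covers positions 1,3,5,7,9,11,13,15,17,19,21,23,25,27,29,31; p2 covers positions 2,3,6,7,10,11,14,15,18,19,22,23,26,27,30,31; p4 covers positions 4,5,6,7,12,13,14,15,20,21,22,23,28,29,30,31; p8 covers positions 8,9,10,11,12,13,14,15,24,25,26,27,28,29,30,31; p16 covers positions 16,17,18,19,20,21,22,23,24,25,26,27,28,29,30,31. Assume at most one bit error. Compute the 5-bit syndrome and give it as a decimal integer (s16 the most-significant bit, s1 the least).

s1: b1⊕b3⊕b5⊕b7⊕b9⊕b11⊕b13⊕b15⊕b17⊕b19⊕b21⊕b23⊕b25⊕b27⊕b29⊕b31 = 1⊕0⊕0⊕1⊕0⊕1⊕1⊕1⊕0⊕1⊕1⊕1⊕1⊕0⊕1⊕0 = 0
s2: b2⊕b3⊕b6⊕b7⊕b10⊕b11⊕b14⊕b15⊕b18⊕b19⊕b22⊕b23⊕b26⊕b27⊕b30⊕b31 = 1⊕0⊕1⊕1⊕1⊕1⊕1⊕1⊕0⊕1⊕0⊕1⊕1⊕0⊕1⊕0 = 1
s4: b4⊕b5⊕b6⊕b7⊕b12⊕b13⊕b14⊕b15⊕b20⊕b21⊕b22⊕b23⊕b28⊕b29⊕b30⊕b31 = 1⊕0⊕1⊕1⊕0⊕1⊕1⊕1⊕1⊕1⊕0⊕1⊕0⊕1⊕1⊕0 = 1
s8: b8⊕b9⊕b10⊕b11⊕b12⊕b13⊕b14⊕b15⊕b24⊕b25⊕b26⊕b27⊕b28⊕b29⊕b30⊕b31 = 0⊕0⊕1⊕1⊕0⊕1⊕1⊕1⊕1⊕1⊕1⊕0⊕0⊕1⊕1⊕0 = 0
s16: b16⊕b17⊕b18⊕b19⊕b20⊕b21⊕b22⊕b23⊕b24⊕b25⊕b26⊕b27⊕b28⊕b29⊕b30⊕b31 = 1⊕0⊕0⊕1⊕1⊕1⊕0⊕1⊕1⊕1⊕1⊕0⊕0⊕1⊕1⊕0 = 0
Syndrome (s16...s1) = 00110 → position 6.

6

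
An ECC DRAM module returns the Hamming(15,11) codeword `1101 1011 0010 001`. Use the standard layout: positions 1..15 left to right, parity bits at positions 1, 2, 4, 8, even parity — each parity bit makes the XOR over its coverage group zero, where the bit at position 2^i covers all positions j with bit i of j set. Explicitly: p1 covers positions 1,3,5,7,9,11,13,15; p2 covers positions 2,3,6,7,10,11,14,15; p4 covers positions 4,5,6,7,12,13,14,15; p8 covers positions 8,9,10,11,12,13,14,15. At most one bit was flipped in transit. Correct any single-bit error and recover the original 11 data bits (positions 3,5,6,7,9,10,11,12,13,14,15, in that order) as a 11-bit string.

s1: b1⊕b3⊕b5⊕b7⊕b9⊕b11⊕b13⊕b15 = 1⊕0⊕1⊕1⊕0⊕1⊕0⊕1 = 1
s2: b2⊕b3⊕b6⊕b7⊕b10⊕b11⊕b14⊕b15 = 1⊕0⊕0⊕1⊕0⊕1⊕0⊕1 = 0
s4: b4⊕b5⊕b6⊕b7⊕b12⊕b13⊕b14⊕b15 = 1⊕1⊕0⊕1⊕0⊕0⊕0⊕1 = 0
s8: b8⊕b9⊕b10⊕b11⊕b12⊕b13⊕b14⊕b15 = 1⊕0⊕0⊕1⊕0⊕0⊕0⊕1 = 1
Syndrome (s8...s1) = 1001 → position 9.
Flip bit 9: corrected codeword = 110110111010001
Data bits at positions 3,5,6,7,9,10,11,12,13,14,15: 01011010001

01011010001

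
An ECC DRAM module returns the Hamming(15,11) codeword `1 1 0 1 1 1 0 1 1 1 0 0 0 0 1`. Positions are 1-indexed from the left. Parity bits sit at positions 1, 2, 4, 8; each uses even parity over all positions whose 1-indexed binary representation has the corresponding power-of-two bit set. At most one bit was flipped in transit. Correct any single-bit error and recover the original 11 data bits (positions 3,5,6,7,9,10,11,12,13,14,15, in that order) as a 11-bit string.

01101100001

s1: b1⊕b3⊕b5⊕b7⊕b9⊕b11⊕b13⊕b15 = 1⊕0⊕1⊕0⊕1⊕0⊕0⊕1 = 0
s2: b2⊕b3⊕b6⊕b7⊕b10⊕b11⊕b14⊕b15 = 1⊕0⊕1⊕0⊕1⊕0⊕0⊕1 = 0
s4: b4⊕b5⊕b6⊕b7⊕b12⊕b13⊕b14⊕b15 = 1⊕1⊕1⊕0⊕0⊕0⊕0⊕1 = 0
s8: b8⊕b9⊕b10⊕b11⊕b12⊕b13⊕b14⊕b15 = 1⊕1⊕1⊕0⊕0⊕0⊕0⊕1 = 0
Syndrome (s8...s1) = 0000 → position 0 (no error).
No correction needed.
Data bits at positions 3,5,6,7,9,10,11,12,13,14,15: 01101100001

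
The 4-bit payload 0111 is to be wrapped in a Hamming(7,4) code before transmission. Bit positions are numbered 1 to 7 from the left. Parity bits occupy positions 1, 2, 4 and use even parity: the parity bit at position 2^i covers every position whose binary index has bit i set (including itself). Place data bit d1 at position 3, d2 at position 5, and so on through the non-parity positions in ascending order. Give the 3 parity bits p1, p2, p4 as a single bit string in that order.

Place data bits at non-power-of-two positions: b3=0, b5=1, b6=1, b7=1.
p1 = XOR of data positions {3,5,7} = 0⊕1⊕1 = 0
p2 = XOR of data positions {3,6,7} = 0⊕1⊕1 = 0
p4 = XOR of data positions {5,6,7} = 1⊕1⊕1 = 1
Parity bits p1,p2,p4 = 001

001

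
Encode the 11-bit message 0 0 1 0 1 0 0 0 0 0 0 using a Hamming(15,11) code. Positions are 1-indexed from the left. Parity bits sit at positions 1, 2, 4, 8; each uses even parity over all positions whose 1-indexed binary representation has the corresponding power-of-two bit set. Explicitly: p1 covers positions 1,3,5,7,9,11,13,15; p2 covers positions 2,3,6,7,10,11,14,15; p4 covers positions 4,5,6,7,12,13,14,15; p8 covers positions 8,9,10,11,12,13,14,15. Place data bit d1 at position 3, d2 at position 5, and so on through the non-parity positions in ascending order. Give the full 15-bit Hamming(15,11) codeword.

110101011000000

Place data bits at non-power-of-two positions: b3=0, b5=0, b6=1, b7=0, b9=1, b10=0, b11=0, b12=0, b13=0, b14=0, b15=0.
p1 = XOR of data positions {3,5,7,9,11,13,15} = 0⊕0⊕0⊕1⊕0⊕0⊕0 = 1
p2 = XOR of data positions {3,6,7,10,11,14,15} = 0⊕1⊕0⊕0⊕0⊕0⊕0 = 1
p4 = XOR of data positions {5,6,7,12,13,14,15} = 0⊕1⊕0⊕0⊕0⊕0⊕0 = 1
p8 = XOR of data positions {9,10,11,12,13,14,15} = 1⊕0⊕0⊕0⊕0⊕0⊕0 = 1
Codeword b1..b15 = 110101011000000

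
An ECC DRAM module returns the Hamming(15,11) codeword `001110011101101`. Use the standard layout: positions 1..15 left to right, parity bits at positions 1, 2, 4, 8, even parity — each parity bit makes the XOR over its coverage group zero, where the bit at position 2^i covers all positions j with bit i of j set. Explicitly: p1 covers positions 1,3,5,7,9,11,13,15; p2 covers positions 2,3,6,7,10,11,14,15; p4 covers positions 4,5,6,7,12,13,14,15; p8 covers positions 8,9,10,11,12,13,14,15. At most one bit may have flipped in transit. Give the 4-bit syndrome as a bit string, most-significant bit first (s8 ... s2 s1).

0111

s1: b1⊕b3⊕b5⊕b7⊕b9⊕b11⊕b13⊕b15 = 0⊕1⊕1⊕0⊕1⊕0⊕1⊕1 = 1
s2: b2⊕b3⊕b6⊕b7⊕b10⊕b11⊕b14⊕b15 = 0⊕1⊕0⊕0⊕1⊕0⊕0⊕1 = 1
s4: b4⊕b5⊕b6⊕b7⊕b12⊕b13⊕b14⊕b15 = 1⊕1⊕0⊕0⊕1⊕1⊕0⊕1 = 1
s8: b8⊕b9⊕b10⊕b11⊕b12⊕b13⊕b14⊕b15 = 1⊕1⊕1⊕0⊕1⊕1⊕0⊕1 = 0
Syndrome (s8...s1) = 0111 → position 7.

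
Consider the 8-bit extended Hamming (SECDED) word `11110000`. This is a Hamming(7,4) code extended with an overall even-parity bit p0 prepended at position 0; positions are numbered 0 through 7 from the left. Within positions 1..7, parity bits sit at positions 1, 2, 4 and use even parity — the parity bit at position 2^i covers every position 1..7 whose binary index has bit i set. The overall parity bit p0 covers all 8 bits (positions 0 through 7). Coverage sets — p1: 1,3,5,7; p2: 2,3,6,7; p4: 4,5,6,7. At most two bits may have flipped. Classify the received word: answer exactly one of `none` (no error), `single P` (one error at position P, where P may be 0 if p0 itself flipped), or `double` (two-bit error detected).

s1: b1⊕b3⊕b5⊕b7 = 1⊕1⊕0⊕0 = 0
s2: b2⊕b3⊕b6⊕b7 = 1⊕1⊕0⊕0 = 0
s4: b4⊕b5⊕b6⊕b7 = 0⊕0⊕0⊕0 = 0
Syndrome (s4...s1) = 000 → position 0 (no error).
Overall parity (XOR of all 8 bits, including p0): 1⊕1⊕1⊕1⊕0⊕0⊕0⊕0 = 0
Overall=0, syndrome position=0 → no error.

none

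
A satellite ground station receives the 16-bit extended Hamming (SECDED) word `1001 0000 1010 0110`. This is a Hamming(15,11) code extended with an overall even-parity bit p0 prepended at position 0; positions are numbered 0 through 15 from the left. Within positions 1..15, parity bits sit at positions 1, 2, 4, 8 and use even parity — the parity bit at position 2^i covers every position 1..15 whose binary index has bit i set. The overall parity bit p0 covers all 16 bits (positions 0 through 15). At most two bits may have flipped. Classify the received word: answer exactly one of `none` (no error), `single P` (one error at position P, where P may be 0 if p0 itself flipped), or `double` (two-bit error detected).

s1: b1⊕b3⊕b5⊕b7⊕b9⊕b11⊕b13⊕b15 = 0⊕1⊕0⊕0⊕0⊕0⊕1⊕0 = 0
s2: b2⊕b3⊕b6⊕b7⊕b10⊕b11⊕b14⊕b15 = 0⊕1⊕0⊕0⊕1⊕0⊕1⊕0 = 1
s4: b4⊕b5⊕b6⊕b7⊕b12⊕b13⊕b14⊕b15 = 0⊕0⊕0⊕0⊕0⊕1⊕1⊕0 = 0
s8: b8⊕b9⊕b10⊕b11⊕b12⊕b13⊕b14⊕b15 = 1⊕0⊕1⊕0⊕0⊕1⊕1⊕0 = 0
Syndrome (s8...s1) = 0010 → position 2.
Overall parity (XOR of all 16 bits, including p0): 1⊕0⊕0⊕1⊕0⊕0⊕0⊕0⊕1⊕0⊕1⊕0⊕0⊕1⊕1⊕0 = 0
Overall=0, syndrome position=2 → double-bit error detected (uncorrectable).

double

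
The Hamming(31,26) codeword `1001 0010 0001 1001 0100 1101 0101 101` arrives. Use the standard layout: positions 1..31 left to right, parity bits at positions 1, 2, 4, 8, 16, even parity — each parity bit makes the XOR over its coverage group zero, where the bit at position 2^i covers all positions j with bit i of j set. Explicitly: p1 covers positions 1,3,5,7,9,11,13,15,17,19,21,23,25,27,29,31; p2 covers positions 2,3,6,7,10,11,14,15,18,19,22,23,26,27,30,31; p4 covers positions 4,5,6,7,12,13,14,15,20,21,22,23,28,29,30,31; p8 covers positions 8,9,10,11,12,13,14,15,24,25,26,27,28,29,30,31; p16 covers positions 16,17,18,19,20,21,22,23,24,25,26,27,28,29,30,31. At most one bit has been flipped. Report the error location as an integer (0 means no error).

30

s1: b1⊕b3⊕b5⊕b7⊕b9⊕b11⊕b13⊕b15⊕b17⊕b19⊕b21⊕b23⊕b25⊕b27⊕b29⊕b31 = 1⊕0⊕0⊕1⊕0⊕0⊕1⊕0⊕0⊕0⊕1⊕0⊕0⊕0⊕1⊕1 = 0
s2: b2⊕b3⊕b6⊕b7⊕b10⊕b11⊕b14⊕b15⊕b18⊕b19⊕b22⊕b23⊕b26⊕b27⊕b30⊕b31 = 0⊕0⊕0⊕1⊕0⊕0⊕0⊕0⊕1⊕0⊕1⊕0⊕1⊕0⊕0⊕1 = 1
s4: b4⊕b5⊕b6⊕b7⊕b12⊕b13⊕b14⊕b15⊕b20⊕b21⊕b22⊕b23⊕b28⊕b29⊕b30⊕b31 = 1⊕0⊕0⊕1⊕1⊕1⊕0⊕0⊕0⊕1⊕1⊕0⊕1⊕1⊕0⊕1 = 1
s8: b8⊕b9⊕b10⊕b11⊕b12⊕b13⊕b14⊕b15⊕b24⊕b25⊕b26⊕b27⊕b28⊕b29⊕b30⊕b31 = 0⊕0⊕0⊕0⊕1⊕1⊕0⊕0⊕1⊕0⊕1⊕0⊕1⊕1⊕0⊕1 = 1
s16: b16⊕b17⊕b18⊕b19⊕b20⊕b21⊕b22⊕b23⊕b24⊕b25⊕b26⊕b27⊕b28⊕b29⊕b30⊕b31 = 1⊕0⊕1⊕0⊕0⊕1⊕1⊕0⊕1⊕0⊕1⊕0⊕1⊕1⊕0⊕1 = 1
Syndrome (s16...s1) = 11110 → position 30.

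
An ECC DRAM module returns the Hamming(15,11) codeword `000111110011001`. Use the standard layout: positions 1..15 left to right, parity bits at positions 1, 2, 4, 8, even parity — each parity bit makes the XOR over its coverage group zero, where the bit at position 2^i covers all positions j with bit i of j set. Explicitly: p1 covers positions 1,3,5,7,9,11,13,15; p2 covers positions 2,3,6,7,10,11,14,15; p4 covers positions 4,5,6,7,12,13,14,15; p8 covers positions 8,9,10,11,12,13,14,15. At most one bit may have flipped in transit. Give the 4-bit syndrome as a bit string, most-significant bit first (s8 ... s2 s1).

0000

s1: b1⊕b3⊕b5⊕b7⊕b9⊕b11⊕b13⊕b15 = 0⊕0⊕1⊕1⊕0⊕1⊕0⊕1 = 0
s2: b2⊕b3⊕b6⊕b7⊕b10⊕b11⊕b14⊕b15 = 0⊕0⊕1⊕1⊕0⊕1⊕0⊕1 = 0
s4: b4⊕b5⊕b6⊕b7⊕b12⊕b13⊕b14⊕b15 = 1⊕1⊕1⊕1⊕1⊕0⊕0⊕1 = 0
s8: b8⊕b9⊕b10⊕b11⊕b12⊕b13⊕b14⊕b15 = 1⊕0⊕0⊕1⊕1⊕0⊕0⊕1 = 0
Syndrome (s8...s1) = 0000 → position 0 (no error).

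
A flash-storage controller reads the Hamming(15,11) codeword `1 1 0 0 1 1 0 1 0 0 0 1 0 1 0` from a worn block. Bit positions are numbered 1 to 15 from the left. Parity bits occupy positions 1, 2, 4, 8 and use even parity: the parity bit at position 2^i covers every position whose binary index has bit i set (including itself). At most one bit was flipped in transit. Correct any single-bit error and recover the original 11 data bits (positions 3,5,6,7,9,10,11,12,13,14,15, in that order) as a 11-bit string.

01100101010

s1: b1⊕b3⊕b5⊕b7⊕b9⊕b11⊕b13⊕b15 = 1⊕0⊕1⊕0⊕0⊕0⊕0⊕0 = 0
s2: b2⊕b3⊕b6⊕b7⊕b10⊕b11⊕b14⊕b15 = 1⊕0⊕1⊕0⊕0⊕0⊕1⊕0 = 1
s4: b4⊕b5⊕b6⊕b7⊕b12⊕b13⊕b14⊕b15 = 0⊕1⊕1⊕0⊕1⊕0⊕1⊕0 = 0
s8: b8⊕b9⊕b10⊕b11⊕b12⊕b13⊕b14⊕b15 = 1⊕0⊕0⊕0⊕1⊕0⊕1⊕0 = 1
Syndrome (s8...s1) = 1010 → position 10.
Flip bit 10: corrected codeword = 110011010101010
Data bits at positions 3,5,6,7,9,10,11,12,13,14,15: 01100101010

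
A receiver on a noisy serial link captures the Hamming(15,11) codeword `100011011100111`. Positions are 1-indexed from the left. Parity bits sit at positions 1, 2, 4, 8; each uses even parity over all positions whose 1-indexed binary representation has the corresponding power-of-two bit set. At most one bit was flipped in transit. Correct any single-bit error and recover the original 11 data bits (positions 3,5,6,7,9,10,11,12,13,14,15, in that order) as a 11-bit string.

s1: b1⊕b3⊕b5⊕b7⊕b9⊕b11⊕b13⊕b15 = 1⊕0⊕1⊕0⊕1⊕0⊕1⊕1 = 1
s2: b2⊕b3⊕b6⊕b7⊕b10⊕b11⊕b14⊕b15 = 0⊕0⊕1⊕0⊕1⊕0⊕1⊕1 = 0
s4: b4⊕b5⊕b6⊕b7⊕b12⊕b13⊕b14⊕b15 = 0⊕1⊕1⊕0⊕0⊕1⊕1⊕1 = 1
s8: b8⊕b9⊕b10⊕b11⊕b12⊕b13⊕b14⊕b15 = 1⊕1⊕1⊕0⊕0⊕1⊕1⊕1 = 0
Syndrome (s8...s1) = 0101 → position 5.
Flip bit 5: corrected codeword = 100001011100111
Data bits at positions 3,5,6,7,9,10,11,12,13,14,15: 00101100111

00101100111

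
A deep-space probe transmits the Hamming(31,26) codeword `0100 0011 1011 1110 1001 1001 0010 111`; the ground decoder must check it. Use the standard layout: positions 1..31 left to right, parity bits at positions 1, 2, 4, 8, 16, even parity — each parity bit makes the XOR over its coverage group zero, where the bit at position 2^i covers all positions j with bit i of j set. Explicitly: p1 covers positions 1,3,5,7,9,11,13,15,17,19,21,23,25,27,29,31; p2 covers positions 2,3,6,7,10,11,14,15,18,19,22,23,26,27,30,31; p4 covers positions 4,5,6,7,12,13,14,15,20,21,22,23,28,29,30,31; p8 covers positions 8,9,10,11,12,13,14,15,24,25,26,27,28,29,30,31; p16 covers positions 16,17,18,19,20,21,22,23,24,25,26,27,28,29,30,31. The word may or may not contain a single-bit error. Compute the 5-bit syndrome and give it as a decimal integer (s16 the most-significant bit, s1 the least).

0

s1: b1⊕b3⊕b5⊕b7⊕b9⊕b11⊕b13⊕b15⊕b17⊕b19⊕b21⊕b23⊕b25⊕b27⊕b29⊕b31 = 0⊕0⊕0⊕1⊕1⊕1⊕1⊕1⊕1⊕0⊕1⊕0⊕0⊕1⊕1⊕1 = 0
s2: b2⊕b3⊕b6⊕b7⊕b10⊕b11⊕b14⊕b15⊕b18⊕b19⊕b22⊕b23⊕b26⊕b27⊕b30⊕b31 = 1⊕0⊕0⊕1⊕0⊕1⊕1⊕1⊕0⊕0⊕0⊕0⊕0⊕1⊕1⊕1 = 0
s4: b4⊕b5⊕b6⊕b7⊕b12⊕b13⊕b14⊕b15⊕b20⊕b21⊕b22⊕b23⊕b28⊕b29⊕b30⊕b31 = 0⊕0⊕0⊕1⊕1⊕1⊕1⊕1⊕1⊕1⊕0⊕0⊕0⊕1⊕1⊕1 = 0
s8: b8⊕b9⊕b10⊕b11⊕b12⊕b13⊕b14⊕b15⊕b24⊕b25⊕b26⊕b27⊕b28⊕b29⊕b30⊕b31 = 1⊕1⊕0⊕1⊕1⊕1⊕1⊕1⊕1⊕0⊕0⊕1⊕0⊕1⊕1⊕1 = 0
s16: b16⊕b17⊕b18⊕b19⊕b20⊕b21⊕b22⊕b23⊕b24⊕b25⊕b26⊕b27⊕b28⊕b29⊕b30⊕b31 = 0⊕1⊕0⊕0⊕1⊕1⊕0⊕0⊕1⊕0⊕0⊕1⊕0⊕1⊕1⊕1 = 0
Syndrome (s16...s1) = 00000 → position 0 (no error).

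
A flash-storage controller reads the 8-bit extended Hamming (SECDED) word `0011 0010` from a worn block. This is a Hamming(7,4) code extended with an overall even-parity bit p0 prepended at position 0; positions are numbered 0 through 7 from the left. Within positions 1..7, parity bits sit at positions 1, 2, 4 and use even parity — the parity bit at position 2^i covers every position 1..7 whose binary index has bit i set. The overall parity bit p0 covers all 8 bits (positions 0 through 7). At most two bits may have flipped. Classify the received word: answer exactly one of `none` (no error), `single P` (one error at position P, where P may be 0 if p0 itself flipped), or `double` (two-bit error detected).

single 7

s1: b1⊕b3⊕b5⊕b7 = 0⊕1⊕0⊕0 = 1
s2: b2⊕b3⊕b6⊕b7 = 1⊕1⊕1⊕0 = 1
s4: b4⊕b5⊕b6⊕b7 = 0⊕0⊕1⊕0 = 1
Syndrome (s4...s1) = 111 → position 7.
Overall parity (XOR of all 8 bits, including p0): 0⊕0⊕1⊕1⊕0⊕0⊕1⊕0 = 1
Overall=1, syndrome position=7 → single-bit error at position 7.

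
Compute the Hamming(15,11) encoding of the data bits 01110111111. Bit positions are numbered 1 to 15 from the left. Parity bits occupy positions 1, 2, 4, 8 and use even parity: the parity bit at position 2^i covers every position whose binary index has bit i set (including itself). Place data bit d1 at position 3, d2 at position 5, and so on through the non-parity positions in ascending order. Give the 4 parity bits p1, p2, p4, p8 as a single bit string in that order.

1010

Place data bits at non-power-of-two positions: b3=0, b5=1, b6=1, b7=1, b9=0, b10=1, b11=1, b12=1, b13=1, b14=1, b15=1.
p1 = XOR of data positions {3,5,7,9,11,13,15} = 0⊕1⊕1⊕0⊕1⊕1⊕1 = 1
p2 = XOR of data positions {3,6,7,10,11,14,15} = 0⊕1⊕1⊕1⊕1⊕1⊕1 = 0
p4 = XOR of data positions {5,6,7,12,13,14,15} = 1⊕1⊕1⊕1⊕1⊕1⊕1 = 1
p8 = XOR of data positions {9,10,11,12,13,14,15} = 0⊕1⊕1⊕1⊕1⊕1⊕1 = 0
Parity bits p1,p2,p4,p8 = 1010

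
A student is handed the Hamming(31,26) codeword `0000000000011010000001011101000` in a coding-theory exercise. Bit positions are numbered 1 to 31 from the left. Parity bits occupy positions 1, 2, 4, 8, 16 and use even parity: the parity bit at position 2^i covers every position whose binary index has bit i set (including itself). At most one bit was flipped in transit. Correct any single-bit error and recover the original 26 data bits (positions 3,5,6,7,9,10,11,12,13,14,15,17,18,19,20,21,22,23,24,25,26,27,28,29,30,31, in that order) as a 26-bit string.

s1: b1⊕b3⊕b5⊕b7⊕b9⊕b11⊕b13⊕b15⊕b17⊕b19⊕b21⊕b23⊕b25⊕b27⊕b29⊕b31 = 0⊕0⊕0⊕0⊕0⊕0⊕1⊕1⊕0⊕0⊕0⊕0⊕1⊕0⊕0⊕0 = 1
s2: b2⊕b3⊕b6⊕b7⊕b10⊕b11⊕b14⊕b15⊕b18⊕b19⊕b22⊕b23⊕b26⊕b27⊕b30⊕b31 = 0⊕0⊕0⊕0⊕0⊕0⊕0⊕1⊕0⊕0⊕1⊕0⊕1⊕0⊕0⊕0 = 1
s4: b4⊕b5⊕b6⊕b7⊕b12⊕b13⊕b14⊕b15⊕b20⊕b21⊕b22⊕b23⊕b28⊕b29⊕b30⊕b31 = 0⊕0⊕0⊕0⊕1⊕1⊕0⊕1⊕0⊕0⊕1⊕0⊕1⊕0⊕0⊕0 = 1
s8: b8⊕b9⊕b10⊕b11⊕b12⊕b13⊕b14⊕b15⊕b24⊕b25⊕b26⊕b27⊕b28⊕b29⊕b30⊕b31 = 0⊕0⊕0⊕0⊕1⊕1⊕0⊕1⊕1⊕1⊕1⊕0⊕1⊕0⊕0⊕0 = 1
s16: b16⊕b17⊕b18⊕b19⊕b20⊕b21⊕b22⊕b23⊕b24⊕b25⊕b26⊕b27⊕b28⊕b29⊕b30⊕b31 = 0⊕0⊕0⊕0⊕0⊕0⊕1⊕0⊕1⊕1⊕1⊕0⊕1⊕0⊕0⊕0 = 1
Syndrome (s16...s1) = 11111 → position 31.
Flip bit 31: corrected codeword = 0000000000011010000001011101001
Data bits at positions 3,5,6,7,9,10,11,12,13,14,15,17,18,19,20,21,22,23,24,25,26,27,28,29,30,31: 00000001101000001011101001

00000001101000001011101001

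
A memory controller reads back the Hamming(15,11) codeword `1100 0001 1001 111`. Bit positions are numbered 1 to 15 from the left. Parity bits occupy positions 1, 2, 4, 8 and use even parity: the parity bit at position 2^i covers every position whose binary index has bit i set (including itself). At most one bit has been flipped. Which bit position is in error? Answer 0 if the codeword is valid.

s1: b1⊕b3⊕b5⊕b7⊕b9⊕b11⊕b13⊕b15 = 1⊕0⊕0⊕0⊕1⊕0⊕1⊕1 = 0
s2: b2⊕b3⊕b6⊕b7⊕b10⊕b11⊕b14⊕b15 = 1⊕0⊕0⊕0⊕0⊕0⊕1⊕1 = 1
s4: b4⊕b5⊕b6⊕b7⊕b12⊕b13⊕b14⊕b15 = 0⊕0⊕0⊕0⊕1⊕1⊕1⊕1 = 0
s8: b8⊕b9⊕b10⊕b11⊕b12⊕b13⊕b14⊕b15 = 1⊕1⊕0⊕0⊕1⊕1⊕1⊕1 = 0
Syndrome (s8...s1) = 0010 → position 2.

2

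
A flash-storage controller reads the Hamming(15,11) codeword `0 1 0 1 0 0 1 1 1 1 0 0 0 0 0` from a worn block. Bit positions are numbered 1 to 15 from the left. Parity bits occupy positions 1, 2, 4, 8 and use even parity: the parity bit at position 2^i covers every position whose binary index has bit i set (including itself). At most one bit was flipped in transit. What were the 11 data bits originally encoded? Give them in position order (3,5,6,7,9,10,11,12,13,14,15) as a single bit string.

s1: b1⊕b3⊕b5⊕b7⊕b9⊕b11⊕b13⊕b15 = 0⊕0⊕0⊕1⊕1⊕0⊕0⊕0 = 0
s2: b2⊕b3⊕b6⊕b7⊕b10⊕b11⊕b14⊕b15 = 1⊕0⊕0⊕1⊕1⊕0⊕0⊕0 = 1
s4: b4⊕b5⊕b6⊕b7⊕b12⊕b13⊕b14⊕b15 = 1⊕0⊕0⊕1⊕0⊕0⊕0⊕0 = 0
s8: b8⊕b9⊕b10⊕b11⊕b12⊕b13⊕b14⊕b15 = 1⊕1⊕1⊕0⊕0⊕0⊕0⊕0 = 1
Syndrome (s8...s1) = 1010 → position 10.
Flip bit 10: corrected codeword = 010100111000000
Data bits at positions 3,5,6,7,9,10,11,12,13,14,15: 00011000000

00011000000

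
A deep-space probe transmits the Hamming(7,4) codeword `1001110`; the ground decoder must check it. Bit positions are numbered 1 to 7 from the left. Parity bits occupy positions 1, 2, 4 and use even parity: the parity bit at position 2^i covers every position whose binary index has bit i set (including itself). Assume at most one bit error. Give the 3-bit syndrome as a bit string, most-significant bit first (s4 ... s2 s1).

s1: b1⊕b3⊕b5⊕b7 = 1⊕0⊕1⊕0 = 0
s2: b2⊕b3⊕b6⊕b7 = 0⊕0⊕1⊕0 = 1
s4: b4⊕b5⊕b6⊕b7 = 1⊕1⊕1⊕0 = 1
Syndrome (s4...s1) = 110 → position 6.

110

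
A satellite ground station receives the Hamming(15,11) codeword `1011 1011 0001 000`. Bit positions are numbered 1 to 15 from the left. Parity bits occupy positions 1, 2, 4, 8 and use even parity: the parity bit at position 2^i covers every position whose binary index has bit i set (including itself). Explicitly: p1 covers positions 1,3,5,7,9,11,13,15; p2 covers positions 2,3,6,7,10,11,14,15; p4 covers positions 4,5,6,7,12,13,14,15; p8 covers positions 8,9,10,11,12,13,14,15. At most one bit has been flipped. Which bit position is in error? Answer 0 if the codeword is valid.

s1: b1⊕b3⊕b5⊕b7⊕b9⊕b11⊕b13⊕b15 = 1⊕1⊕1⊕1⊕0⊕0⊕0⊕0 = 0
s2: b2⊕b3⊕b6⊕b7⊕b10⊕b11⊕b14⊕b15 = 0⊕1⊕0⊕1⊕0⊕0⊕0⊕0 = 0
s4: b4⊕b5⊕b6⊕b7⊕b12⊕b13⊕b14⊕b15 = 1⊕1⊕0⊕1⊕1⊕0⊕0⊕0 = 0
s8: b8⊕b9⊕b10⊕b11⊕b12⊕b13⊕b14⊕b15 = 1⊕0⊕0⊕0⊕1⊕0⊕0⊕0 = 0
Syndrome (s8...s1) = 0000 → position 0 (no error).

0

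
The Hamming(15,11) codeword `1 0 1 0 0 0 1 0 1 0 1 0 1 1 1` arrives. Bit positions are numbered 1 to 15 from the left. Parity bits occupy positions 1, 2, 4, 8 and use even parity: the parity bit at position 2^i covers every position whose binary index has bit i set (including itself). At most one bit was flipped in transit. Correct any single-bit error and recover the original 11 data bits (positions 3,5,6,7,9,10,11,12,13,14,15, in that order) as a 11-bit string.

10011000111

s1: b1⊕b3⊕b5⊕b7⊕b9⊕b11⊕b13⊕b15 = 1⊕1⊕0⊕1⊕1⊕1⊕1⊕1 = 1
s2: b2⊕b3⊕b6⊕b7⊕b10⊕b11⊕b14⊕b15 = 0⊕1⊕0⊕1⊕0⊕1⊕1⊕1 = 1
s4: b4⊕b5⊕b6⊕b7⊕b12⊕b13⊕b14⊕b15 = 0⊕0⊕0⊕1⊕0⊕1⊕1⊕1 = 0
s8: b8⊕b9⊕b10⊕b11⊕b12⊕b13⊕b14⊕b15 = 0⊕1⊕0⊕1⊕0⊕1⊕1⊕1 = 1
Syndrome (s8...s1) = 1011 → position 11.
Flip bit 11: corrected codeword = 101000101000111
Data bits at positions 3,5,6,7,9,10,11,12,13,14,15: 10011000111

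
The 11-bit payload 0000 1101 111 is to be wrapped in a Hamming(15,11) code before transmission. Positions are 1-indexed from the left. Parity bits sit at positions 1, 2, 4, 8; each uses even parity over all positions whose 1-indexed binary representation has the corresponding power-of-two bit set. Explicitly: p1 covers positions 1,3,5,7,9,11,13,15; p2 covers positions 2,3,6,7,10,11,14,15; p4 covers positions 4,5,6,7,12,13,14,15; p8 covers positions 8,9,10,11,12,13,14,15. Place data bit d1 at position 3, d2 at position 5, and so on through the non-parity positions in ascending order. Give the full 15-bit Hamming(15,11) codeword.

Place data bits at non-power-of-two positions: b3=0, b5=0, b6=0, b7=0, b9=1, b10=1, b11=0, b12=1, b13=1, b14=1, b15=1.
p1 = XOR of data positions {3,5,7,9,11,13,15} = 0⊕0⊕0⊕1⊕0⊕1⊕1 = 1
p2 = XOR of data positions {3,6,7,10,11,14,15} = 0⊕0⊕0⊕1⊕0⊕1⊕1 = 1
p4 = XOR of data positions {5,6,7,12,13,14,15} = 0⊕0⊕0⊕1⊕1⊕1⊕1 = 0
p8 = XOR of data positions {9,10,11,12,13,14,15} = 1⊕1⊕0⊕1⊕1⊕1⊕1 = 0
Codeword b1..b15 = 110000001101111

110000001101111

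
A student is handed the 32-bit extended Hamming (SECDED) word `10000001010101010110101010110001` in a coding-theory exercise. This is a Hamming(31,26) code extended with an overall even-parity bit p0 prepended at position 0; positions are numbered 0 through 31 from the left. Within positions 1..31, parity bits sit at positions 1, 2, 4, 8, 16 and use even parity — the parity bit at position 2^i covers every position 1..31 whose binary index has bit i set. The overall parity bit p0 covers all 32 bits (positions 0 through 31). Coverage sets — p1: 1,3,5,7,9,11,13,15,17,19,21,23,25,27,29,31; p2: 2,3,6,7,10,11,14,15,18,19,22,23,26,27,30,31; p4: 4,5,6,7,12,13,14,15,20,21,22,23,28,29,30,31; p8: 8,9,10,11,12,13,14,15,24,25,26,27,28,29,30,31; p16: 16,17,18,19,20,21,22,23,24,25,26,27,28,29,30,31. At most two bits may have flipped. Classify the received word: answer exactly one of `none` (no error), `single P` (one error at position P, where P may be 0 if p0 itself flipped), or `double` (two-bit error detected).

none

s1: b1⊕b3⊕b5⊕b7⊕b9⊕b11⊕b13⊕b15⊕b17⊕b19⊕b21⊕b23⊕b25⊕b27⊕b29⊕b31 = 0⊕0⊕0⊕1⊕1⊕1⊕1⊕1⊕1⊕0⊕0⊕0⊕0⊕1⊕0⊕1 = 0
s2: b2⊕b3⊕b6⊕b7⊕b10⊕b11⊕b14⊕b15⊕b18⊕b19⊕b22⊕b23⊕b26⊕b27⊕b30⊕b31 = 0⊕0⊕0⊕1⊕0⊕1⊕0⊕1⊕1⊕0⊕1⊕0⊕1⊕1⊕0⊕1 = 0
s4: b4⊕b5⊕b6⊕b7⊕b12⊕b13⊕b14⊕b15⊕b20⊕b21⊕b22⊕b23⊕b28⊕b29⊕b30⊕b31 = 0⊕0⊕0⊕1⊕0⊕1⊕0⊕1⊕1⊕0⊕1⊕0⊕0⊕0⊕0⊕1 = 0
s8: b8⊕b9⊕b10⊕b11⊕b12⊕b13⊕b14⊕b15⊕b24⊕b25⊕b26⊕b27⊕b28⊕b29⊕b30⊕b31 = 0⊕1⊕0⊕1⊕0⊕1⊕0⊕1⊕1⊕0⊕1⊕1⊕0⊕0⊕0⊕1 = 0
s16: b16⊕b17⊕b18⊕b19⊕b20⊕b21⊕b22⊕b23⊕b24⊕b25⊕b26⊕b27⊕b28⊕b29⊕b30⊕b31 = 0⊕1⊕1⊕0⊕1⊕0⊕1⊕0⊕1⊕0⊕1⊕1⊕0⊕0⊕0⊕1 = 0
Syndrome (s16...s1) = 00000 → position 0 (no error).
Overall parity (XOR of all 32 bits, including p0): 1⊕0⊕0⊕0⊕0⊕0⊕0⊕1⊕0⊕1⊕0⊕1⊕0⊕1⊕0⊕1⊕0⊕1⊕1⊕0⊕1⊕0⊕1⊕0⊕1⊕0⊕1⊕1⊕0⊕0⊕0⊕1 = 0
Overall=0, syndrome position=0 → no error.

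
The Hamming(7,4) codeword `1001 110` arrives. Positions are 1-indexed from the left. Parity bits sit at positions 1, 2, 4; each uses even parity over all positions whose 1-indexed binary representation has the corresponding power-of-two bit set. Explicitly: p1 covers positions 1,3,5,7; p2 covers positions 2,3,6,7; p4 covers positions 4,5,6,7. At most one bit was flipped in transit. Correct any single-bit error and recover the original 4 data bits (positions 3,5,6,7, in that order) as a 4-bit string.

s1: b1⊕b3⊕b5⊕b7 = 1⊕0⊕1⊕0 = 0
s2: b2⊕b3⊕b6⊕b7 = 0⊕0⊕1⊕0 = 1
s4: b4⊕b5⊕b6⊕b7 = 1⊕1⊕1⊕0 = 1
Syndrome (s4...s1) = 110 → position 6.
Flip bit 6: corrected codeword = 1001100
Data bits at positions 3,5,6,7: 0100

0100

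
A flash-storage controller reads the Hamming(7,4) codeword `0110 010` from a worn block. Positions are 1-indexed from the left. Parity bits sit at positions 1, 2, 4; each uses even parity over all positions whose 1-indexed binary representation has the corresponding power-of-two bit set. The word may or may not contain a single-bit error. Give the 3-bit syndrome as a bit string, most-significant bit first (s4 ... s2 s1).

s1: b1⊕b3⊕b5⊕b7 = 0⊕1⊕0⊕0 = 1
s2: b2⊕b3⊕b6⊕b7 = 1⊕1⊕1⊕0 = 1
s4: b4⊕b5⊕b6⊕b7 = 0⊕0⊕1⊕0 = 1
Syndrome (s4...s1) = 111 → position 7.

111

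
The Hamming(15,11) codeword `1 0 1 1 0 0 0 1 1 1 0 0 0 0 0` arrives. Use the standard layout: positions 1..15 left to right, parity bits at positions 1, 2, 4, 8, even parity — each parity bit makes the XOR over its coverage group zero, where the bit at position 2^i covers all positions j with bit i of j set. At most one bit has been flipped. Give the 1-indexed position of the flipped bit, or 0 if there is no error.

13

s1: b1⊕b3⊕b5⊕b7⊕b9⊕b11⊕b13⊕b15 = 1⊕1⊕0⊕0⊕1⊕0⊕0⊕0 = 1
s2: b2⊕b3⊕b6⊕b7⊕b10⊕b11⊕b14⊕b15 = 0⊕1⊕0⊕0⊕1⊕0⊕0⊕0 = 0
s4: b4⊕b5⊕b6⊕b7⊕b12⊕b13⊕b14⊕b15 = 1⊕0⊕0⊕0⊕0⊕0⊕0⊕0 = 1
s8: b8⊕b9⊕b10⊕b11⊕b12⊕b13⊕b14⊕b15 = 1⊕1⊕1⊕0⊕0⊕0⊕0⊕0 = 1
Syndrome (s8...s1) = 1101 → position 13.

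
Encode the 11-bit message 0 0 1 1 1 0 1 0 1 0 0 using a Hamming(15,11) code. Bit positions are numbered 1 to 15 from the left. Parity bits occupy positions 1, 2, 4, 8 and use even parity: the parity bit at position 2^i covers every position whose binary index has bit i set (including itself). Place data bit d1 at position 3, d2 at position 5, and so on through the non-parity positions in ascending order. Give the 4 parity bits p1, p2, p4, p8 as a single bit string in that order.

Place data bits at non-power-of-two positions: b3=0, b5=0, b6=1, b7=1, b9=1, b10=0, b11=1, b12=0, b13=1, b14=0, b15=0.
p1 = XOR of data positions {3,5,7,9,11,13,15} = 0⊕0⊕1⊕1⊕1⊕1⊕0 = 0
p2 = XOR of data positions {3,6,7,10,11,14,15} = 0⊕1⊕1⊕0⊕1⊕0⊕0 = 1
p4 = XOR of data positions {5,6,7,12,13,14,15} = 0⊕1⊕1⊕0⊕1⊕0⊕0 = 1
p8 = XOR of data positions {9,10,11,12,13,14,15} = 1⊕0⊕1⊕0⊕1⊕0⊕0 = 1
Parity bits p1,p2,p4,p8 = 0111

0111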